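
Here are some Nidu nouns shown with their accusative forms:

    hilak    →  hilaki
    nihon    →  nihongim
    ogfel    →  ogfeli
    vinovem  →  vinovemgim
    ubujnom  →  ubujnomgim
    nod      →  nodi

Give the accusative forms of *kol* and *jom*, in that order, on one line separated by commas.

The alternation tracks the final consonant of the stem — -gim when the stem ends in a nasal (*nihon*, *vinovem*, *ubujnom*); -i when the stem ends in a non-nasal consonant (*hilak*, *ogfel*, *nod*).
Since the final consonant of *kol* is /l/ (non-nasal), it takes -i, giving *koli*.
*jom*: final consonant = /m/, a nasal → -gim → *jomgim*.

koli, jomgim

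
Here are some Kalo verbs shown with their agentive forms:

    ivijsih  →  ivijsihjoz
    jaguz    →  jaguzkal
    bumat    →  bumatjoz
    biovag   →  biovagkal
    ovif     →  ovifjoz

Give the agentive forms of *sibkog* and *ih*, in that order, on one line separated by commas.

The suffix is conditioned by the final consonant: -joz when the stem ends in a voiceless consonant (*ivijsih*, *bumat*, *ovif*); -kal when the stem ends in a voiced consonant (*jaguz*, *biovag*).
Since the final consonant of *sibkog* is /g/ (voiced), it takes -kal, giving *sibkogkal*.
*ih*: final consonant = /h/, voiceless → -joz → *ihjoz*.

sibkogkal, ihjoz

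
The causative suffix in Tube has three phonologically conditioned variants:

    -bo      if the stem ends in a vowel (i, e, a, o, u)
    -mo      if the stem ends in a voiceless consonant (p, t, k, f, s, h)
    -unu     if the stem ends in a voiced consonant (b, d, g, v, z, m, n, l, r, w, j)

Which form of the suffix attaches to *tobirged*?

-unu

*tobirged*: final sound = /d/, a voiced consonant → -unu.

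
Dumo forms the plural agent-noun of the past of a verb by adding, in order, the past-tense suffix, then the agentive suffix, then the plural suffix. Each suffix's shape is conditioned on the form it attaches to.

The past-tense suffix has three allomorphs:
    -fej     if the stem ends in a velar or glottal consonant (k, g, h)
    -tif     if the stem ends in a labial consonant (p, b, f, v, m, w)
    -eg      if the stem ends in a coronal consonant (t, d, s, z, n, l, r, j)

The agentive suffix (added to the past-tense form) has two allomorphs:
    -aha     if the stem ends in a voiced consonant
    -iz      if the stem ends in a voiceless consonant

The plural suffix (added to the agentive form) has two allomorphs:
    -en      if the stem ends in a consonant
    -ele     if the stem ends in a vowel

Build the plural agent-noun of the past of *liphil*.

*liphil* — final consonant /l/ (coronal) → -eg → *liphileg*.
The past-tense form *liphileg*: final consonant = /g/, voiced → -aha → *liphilegaha*.
The agentive form *liphilegaha* — final sound /a/ (a vowel) → -ele → *liphilegahaele*.

liphilegahaele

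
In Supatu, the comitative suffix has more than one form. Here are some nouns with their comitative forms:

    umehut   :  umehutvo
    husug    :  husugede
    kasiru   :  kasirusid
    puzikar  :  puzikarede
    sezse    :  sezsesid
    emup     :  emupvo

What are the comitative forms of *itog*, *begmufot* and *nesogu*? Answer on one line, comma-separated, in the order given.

The suffix is conditioned by the final sound: -vo when the stem ends in a voiceless consonant (*umehut*, *emup*); -ede when the stem ends in a voiced consonant (*husug*, *puzikar*); -sid when the stem ends in a vowel (*kasiru*, *sezse*).
Since the final sound of *itog* is /g/ (a voiced consonant), it takes -ede, giving *itogede*.
The final sound of *begmufot* is /t/, which is a voiceless consonant, so the suffix is -vo, giving *begmufotvo*.
The final sound of *nesogu* is /u/, which is a vowel, so the suffix is -sid, giving *nesogusid*.

itogede, begmufotvo, nesogusid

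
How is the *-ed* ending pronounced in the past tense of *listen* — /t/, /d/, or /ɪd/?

The stem *listen* ends in a voiced sound other than /d/.
The -ed suffix is realized as /ɪd/ after /t, d/; as /t/ after other voiceless consonants; and as /d/ after other voiced sounds.
So -ed on *listen* is pronounced /d/.

/d/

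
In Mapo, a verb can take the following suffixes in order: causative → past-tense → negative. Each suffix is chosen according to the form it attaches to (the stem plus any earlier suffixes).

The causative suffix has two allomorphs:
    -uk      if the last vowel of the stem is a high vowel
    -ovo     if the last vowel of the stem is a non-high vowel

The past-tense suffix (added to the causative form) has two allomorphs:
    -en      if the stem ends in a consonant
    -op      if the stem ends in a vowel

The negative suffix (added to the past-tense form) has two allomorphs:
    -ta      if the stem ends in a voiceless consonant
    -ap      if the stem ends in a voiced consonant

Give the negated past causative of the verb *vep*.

vepovoopta

*vep* — last vowel /e/ (a non-high vowel) → -ovo → *vepovo*.
The causative form *vepovo*: final sound = /o/, a vowel → -op → *vepovoop*.
The final consonant of the past-tense form *vepovoop* is /p/, which is voiceless, so the negative suffix is -ta, giving *vepovoopta*.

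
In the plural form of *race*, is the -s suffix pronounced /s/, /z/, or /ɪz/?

/ɪz/

The stem *race* ends in a sibilant (/s, z, ʃ, ʒ, tʃ, dʒ/).
The plural suffix surfaces as /ɪz/ after sibilants, /s/ after other voiceless consonants, and /z/ after other voiced sounds.
So the plural -s on *race* is pronounced /ɪz/.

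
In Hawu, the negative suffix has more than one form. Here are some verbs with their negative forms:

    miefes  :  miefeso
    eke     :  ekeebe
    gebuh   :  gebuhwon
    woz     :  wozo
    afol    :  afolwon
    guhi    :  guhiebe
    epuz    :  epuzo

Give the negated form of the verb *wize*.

The pattern is sibilance of the final sound: -o when the stem ends in a sibilant (*miefes*, *woz*, *epuz*); -won when the stem ends in a non-sibilant consonant (*gebuh*, *afol*); -ebe when the stem ends in a vowel (*eke*, *guhi*).
*wize*: final sound = /e/, a vowel → -ebe → *wizeebe*.

wizeebe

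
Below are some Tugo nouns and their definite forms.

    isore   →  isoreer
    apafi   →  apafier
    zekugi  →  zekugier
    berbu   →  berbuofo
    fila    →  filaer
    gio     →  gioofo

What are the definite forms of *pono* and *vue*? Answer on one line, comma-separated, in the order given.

ponoofo, vueer

The suffix is conditioned by the last vowel: -ofo when the last vowel of the stem is a rounded vowel (*berbu*, *gio*); -er when the last vowel of the stem is an unrounded vowel (*isore*, *apafi*, *zekugi*, *fila*).
*pono* — last vowel /o/ (a rounded vowel) → -ofo → *ponoofo*.
*vue* — last vowel /e/ (an unrounded vowel) → -er → *vueer*.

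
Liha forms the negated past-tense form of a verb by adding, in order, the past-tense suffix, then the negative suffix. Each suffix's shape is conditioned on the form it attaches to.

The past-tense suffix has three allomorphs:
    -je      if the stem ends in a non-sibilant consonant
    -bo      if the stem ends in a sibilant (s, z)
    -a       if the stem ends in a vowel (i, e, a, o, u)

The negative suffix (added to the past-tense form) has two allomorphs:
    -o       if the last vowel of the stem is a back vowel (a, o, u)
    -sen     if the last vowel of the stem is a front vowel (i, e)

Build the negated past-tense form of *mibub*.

The final sound of *mibub* is /b/, which is a non-sibilant consonant, so the past-tense suffix is -je, giving *mibubje*.
The last vowel of the past-tense form *mibubje* is /e/, which is a front vowel, so the negative suffix is -sen, giving *mibubjesen*.

mibubjesen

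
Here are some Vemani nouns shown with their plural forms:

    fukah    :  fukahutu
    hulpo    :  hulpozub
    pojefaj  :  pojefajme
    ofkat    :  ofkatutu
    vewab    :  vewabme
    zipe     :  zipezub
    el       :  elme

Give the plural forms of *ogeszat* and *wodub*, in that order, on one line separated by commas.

ogeszatutu, wodubme

The suffix is conditioned by the final sound: -utu when the stem ends in a voiceless consonant (*fukah*, *ofkat*); -me when the stem ends in a voiced consonant (*pojefaj*, *vewab*, *el*); -zub when the stem ends in a vowel (*hulpo*, *zipe*).
Since the final sound of *ogeszat* is /t/ (a voiceless consonant), it takes -utu, giving *ogeszatutu*.
Since the final sound of *wodub* is /b/ (a voiced consonant), it takes -me, giving *wodubme*.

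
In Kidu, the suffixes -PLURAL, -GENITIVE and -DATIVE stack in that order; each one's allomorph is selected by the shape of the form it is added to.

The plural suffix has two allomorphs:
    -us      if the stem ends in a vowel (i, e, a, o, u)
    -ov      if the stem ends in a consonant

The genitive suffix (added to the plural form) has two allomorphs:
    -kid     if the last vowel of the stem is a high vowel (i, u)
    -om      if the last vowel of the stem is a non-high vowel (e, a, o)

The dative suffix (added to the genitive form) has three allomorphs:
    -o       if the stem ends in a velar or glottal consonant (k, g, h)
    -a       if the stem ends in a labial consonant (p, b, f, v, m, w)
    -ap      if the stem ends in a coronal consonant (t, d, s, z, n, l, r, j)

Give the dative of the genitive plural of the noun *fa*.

fauskidap

Since the final sound of *fa* is /a/ (a vowel), it takes -us, giving *faus*.
The last vowel of the plural form *faus* is /u/, which is a high vowel, so the genitive suffix is -kid, giving *fauskid*.
The genitive form *fauskid*: final consonant = /d/, coronal → -ap → *fauskidap*.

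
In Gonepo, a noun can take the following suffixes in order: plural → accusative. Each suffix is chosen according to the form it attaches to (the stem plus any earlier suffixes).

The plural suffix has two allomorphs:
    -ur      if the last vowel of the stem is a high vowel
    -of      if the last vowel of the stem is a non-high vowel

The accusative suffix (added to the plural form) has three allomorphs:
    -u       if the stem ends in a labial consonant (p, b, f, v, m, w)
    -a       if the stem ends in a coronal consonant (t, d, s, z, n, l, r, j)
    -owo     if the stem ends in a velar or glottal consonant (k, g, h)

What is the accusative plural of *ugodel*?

ugodelofu

Since the last vowel of *ugodel* is /e/ (a non-high vowel), it takes -of, giving *ugodelof*.
Since the final consonant of the plural form *ugodelof* is /f/ (labial), it takes -u, giving *ugodelofu*.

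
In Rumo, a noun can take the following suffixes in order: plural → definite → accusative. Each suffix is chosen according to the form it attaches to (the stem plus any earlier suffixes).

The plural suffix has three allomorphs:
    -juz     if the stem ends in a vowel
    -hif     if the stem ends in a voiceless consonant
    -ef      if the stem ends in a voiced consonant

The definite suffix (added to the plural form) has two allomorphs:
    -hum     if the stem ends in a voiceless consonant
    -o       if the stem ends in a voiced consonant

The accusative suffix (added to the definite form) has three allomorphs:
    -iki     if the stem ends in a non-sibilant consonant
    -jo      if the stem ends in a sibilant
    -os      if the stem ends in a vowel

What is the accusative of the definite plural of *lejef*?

*lejef* — final sound /f/ (a voiceless consonant) → -hif → *lejefhif*.
Since the final consonant of the plural form *lejefhif* is /f/ (voiceless), it takes -hum, giving *lejefhifhum*.
Since the final sound of the definite form *lejefhifhum* is /m/ (a non-sibilant consonant), it takes -iki, giving *lejefhifhumiki*.

lejefhifhumiki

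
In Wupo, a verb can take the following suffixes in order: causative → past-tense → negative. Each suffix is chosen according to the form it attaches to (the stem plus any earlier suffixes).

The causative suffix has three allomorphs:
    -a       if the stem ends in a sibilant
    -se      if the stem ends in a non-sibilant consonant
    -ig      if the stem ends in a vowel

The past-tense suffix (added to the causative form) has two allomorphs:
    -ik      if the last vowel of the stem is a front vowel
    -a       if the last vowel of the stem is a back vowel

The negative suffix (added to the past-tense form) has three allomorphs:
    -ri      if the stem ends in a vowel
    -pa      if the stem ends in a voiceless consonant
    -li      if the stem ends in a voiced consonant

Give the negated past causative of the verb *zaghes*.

The final sound of *zaghes* is /s/, which is a sibilant, so the causative suffix is -a, giving *zaghesa*.
The last vowel of the causative form *zaghesa* is /a/, which is a back vowel, so the past-tense suffix is -a, giving *zaghesaa*.
The past-tense form *zaghesaa*: final sound = /a/, a vowel → -ri → *zaghesaari*.

zaghesaari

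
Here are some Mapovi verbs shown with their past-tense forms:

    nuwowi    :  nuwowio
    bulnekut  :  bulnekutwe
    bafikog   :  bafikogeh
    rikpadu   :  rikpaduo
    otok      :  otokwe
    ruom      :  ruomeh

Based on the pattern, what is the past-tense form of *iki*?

The alternation tracks the final sound of the stem — -we when the stem ends in a voiceless consonant (*bulnekut*, *otok*); -eh when the stem ends in a voiced consonant (*bafikog*, *ruom*); -o when the stem ends in a vowel (*nuwowi*, *rikpadu*).
The final sound of *iki* is /i/, which is a vowel, so the suffix is -o, giving *ikio*.

ikio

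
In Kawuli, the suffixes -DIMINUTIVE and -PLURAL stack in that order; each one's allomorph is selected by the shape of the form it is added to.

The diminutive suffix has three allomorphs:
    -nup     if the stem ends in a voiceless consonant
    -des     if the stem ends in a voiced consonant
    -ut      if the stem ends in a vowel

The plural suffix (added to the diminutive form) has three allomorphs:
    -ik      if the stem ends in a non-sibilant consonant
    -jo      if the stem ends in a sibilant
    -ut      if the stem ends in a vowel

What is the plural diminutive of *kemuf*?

*kemuf* — final sound /f/ (a voiceless consonant) → -nup → *kemufnup*.
The diminutive form *kemufnup* — final sound /p/ (a non-sibilant consonant) → -ik → *kemufnupik*.

kemufnupik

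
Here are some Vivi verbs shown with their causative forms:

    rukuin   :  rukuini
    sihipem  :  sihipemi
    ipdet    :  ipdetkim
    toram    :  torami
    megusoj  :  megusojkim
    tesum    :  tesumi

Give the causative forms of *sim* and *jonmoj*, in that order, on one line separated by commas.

simi, jonmojkim

Looking at the final consonant of each stem: -i when the stem ends in a nasal (*rukuin*, *sihipem*, *toram*, *tesum*); -kim when the stem ends in a non-nasal consonant (*ipdet*, *megusoj*).
*sim* — final consonant /m/ (a nasal) → -i → *simi*.
*jonmoj* — final consonant /j/ (non-nasal) → -kim → *jonmojkim*.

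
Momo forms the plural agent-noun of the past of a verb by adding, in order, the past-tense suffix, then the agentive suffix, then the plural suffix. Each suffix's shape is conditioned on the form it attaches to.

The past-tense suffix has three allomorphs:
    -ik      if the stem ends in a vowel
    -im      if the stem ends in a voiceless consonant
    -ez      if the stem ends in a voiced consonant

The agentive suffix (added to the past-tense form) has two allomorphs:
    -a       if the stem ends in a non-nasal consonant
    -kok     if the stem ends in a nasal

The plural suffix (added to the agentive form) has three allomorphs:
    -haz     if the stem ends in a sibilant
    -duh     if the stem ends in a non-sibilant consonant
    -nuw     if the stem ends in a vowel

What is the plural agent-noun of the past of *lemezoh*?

*lemezoh*: final sound = /h/, a voiceless consonant → -im → *lemezohim*.
Since the final consonant of the past-tense form *lemezohim* is /m/ (a nasal), it takes -kok, giving *lemezohimkok*.
Since the final sound of the agentive form *lemezohimkok* is /k/ (a non-sibilant consonant), it takes -duh, giving *lemezohimkokduh*.

lemezohimkokduh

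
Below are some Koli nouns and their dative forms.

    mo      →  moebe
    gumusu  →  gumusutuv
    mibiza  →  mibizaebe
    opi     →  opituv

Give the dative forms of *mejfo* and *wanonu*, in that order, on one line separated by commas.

mejfoebe, wanonutuv

Looking at the last vowel of each stem: -tuv when the last vowel of the stem is a high vowel (*gumusu*, *opi*); -ebe when the last vowel of the stem is a non-high vowel (*mo*, *mibiza*).
Since the last vowel of *mejfo* is /o/ (a non-high vowel), it takes -ebe, giving *mejfoebe*.
The last vowel of *wanonu* is /u/, which is a high vowel, so the suffix is -tuv, giving *wanonutuv*.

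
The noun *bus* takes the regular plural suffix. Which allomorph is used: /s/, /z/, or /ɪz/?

The stem *bus* ends in a sibilant (/s, z, ʃ, ʒ, tʃ, dʒ/).
The plural suffix surfaces as /ɪz/ after sibilants, /s/ after other voiceless consonants, and /z/ after other voiced sounds.
So the plural -s on *bus* is pronounced /ɪz/.

/ɪz/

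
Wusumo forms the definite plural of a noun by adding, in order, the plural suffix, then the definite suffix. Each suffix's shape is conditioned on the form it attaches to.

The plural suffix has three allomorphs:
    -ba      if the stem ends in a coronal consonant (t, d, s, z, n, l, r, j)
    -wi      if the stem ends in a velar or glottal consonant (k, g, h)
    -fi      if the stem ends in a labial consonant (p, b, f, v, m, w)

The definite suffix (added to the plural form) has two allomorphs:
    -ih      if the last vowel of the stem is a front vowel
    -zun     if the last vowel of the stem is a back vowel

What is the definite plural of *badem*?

bademfiih

Since the final consonant of *badem* is /m/ (labial), it takes -fi, giving *bademfi*.
The last vowel of the plural form *bademfi* is /i/, which is a front vowel, so the definite suffix is -ih, giving *bademfiih*.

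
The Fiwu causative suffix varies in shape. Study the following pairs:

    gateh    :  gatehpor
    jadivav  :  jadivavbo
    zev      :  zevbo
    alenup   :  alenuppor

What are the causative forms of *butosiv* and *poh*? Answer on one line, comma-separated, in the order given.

Looking at the final consonant of each stem: -por when the stem ends in a voiceless consonant (*gateh*, *alenup*); -bo when the stem ends in a voiced consonant (*jadivav*, *zev*).
The final consonant of *butosiv* is /v/, which is voiced, so the suffix is -bo, giving *butosivbo*.
Since the final consonant of *poh* is /h/ (voiceless), it takes -por, giving *pohpor*.

butosivbo, pohpor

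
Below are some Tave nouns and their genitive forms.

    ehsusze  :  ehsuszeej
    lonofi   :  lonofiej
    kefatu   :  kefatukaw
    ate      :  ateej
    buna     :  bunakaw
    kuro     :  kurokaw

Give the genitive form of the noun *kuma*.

Looking at the last vowel of each stem: -ej when the last vowel of the stem is a front vowel (*ehsusze*, *lonofi*, *ate*); -kaw when the last vowel of the stem is a back vowel (*kefatu*, *buna*, *kuro*).
*kuma*: last vowel = /a/, a back vowel → -kaw → *kumakaw*.

kumakaw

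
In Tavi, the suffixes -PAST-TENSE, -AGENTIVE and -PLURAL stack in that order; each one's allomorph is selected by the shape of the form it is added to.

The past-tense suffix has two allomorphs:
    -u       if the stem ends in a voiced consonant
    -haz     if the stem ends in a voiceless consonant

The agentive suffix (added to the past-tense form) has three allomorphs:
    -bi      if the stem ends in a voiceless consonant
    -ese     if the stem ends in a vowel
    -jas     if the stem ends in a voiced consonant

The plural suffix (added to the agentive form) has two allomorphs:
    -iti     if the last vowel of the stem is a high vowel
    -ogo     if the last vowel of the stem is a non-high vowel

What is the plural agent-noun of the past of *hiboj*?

hibojueseogo

Since the final consonant of *hiboj* is /j/ (voiced), it takes -u, giving *hiboju*.
The past-tense form *hiboju* — final sound /u/ (a vowel) → -ese → *hibojuese*.
The agentive form *hibojuese*: last vowel = /e/, a non-high vowel → -ogo → *hibojueseogo*.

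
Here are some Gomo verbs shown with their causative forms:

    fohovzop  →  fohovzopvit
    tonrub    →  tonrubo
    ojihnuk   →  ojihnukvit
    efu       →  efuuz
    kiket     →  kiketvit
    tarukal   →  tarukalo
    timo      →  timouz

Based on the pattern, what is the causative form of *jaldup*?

The pattern is voicing of the final sound: -vit when the stem ends in a voiceless consonant (*fohovzop*, *ojihnuk*, *kiket*); -o when the stem ends in a voiced consonant (*tonrub*, *tarukal*); -uz when the stem ends in a vowel (*efu*, *timo*).
Since the final sound of *jaldup* is /p/ (a voiceless consonant), it takes -vit, giving *jaldupvit*.

jaldupvit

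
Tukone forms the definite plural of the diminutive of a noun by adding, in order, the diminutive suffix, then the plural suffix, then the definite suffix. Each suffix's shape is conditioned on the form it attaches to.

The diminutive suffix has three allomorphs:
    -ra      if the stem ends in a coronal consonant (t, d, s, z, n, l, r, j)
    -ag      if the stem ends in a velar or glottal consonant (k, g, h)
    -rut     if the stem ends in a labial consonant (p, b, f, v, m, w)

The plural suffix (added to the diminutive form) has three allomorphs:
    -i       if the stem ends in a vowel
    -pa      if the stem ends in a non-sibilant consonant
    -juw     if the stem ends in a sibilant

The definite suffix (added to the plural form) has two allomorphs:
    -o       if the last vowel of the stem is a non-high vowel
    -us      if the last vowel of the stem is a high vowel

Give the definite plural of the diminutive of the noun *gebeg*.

*gebeg*: final consonant = /g/, velar/glottal → -ag → *gebegag*.
The diminutive form *gebegag*: final sound = /g/, a non-sibilant consonant → -pa → *gebegagpa*.
The last vowel of the plural form *gebegagpa* is /a/, which is a non-high vowel, so the definite suffix is -o, giving *gebegagpao*.

gebegagpao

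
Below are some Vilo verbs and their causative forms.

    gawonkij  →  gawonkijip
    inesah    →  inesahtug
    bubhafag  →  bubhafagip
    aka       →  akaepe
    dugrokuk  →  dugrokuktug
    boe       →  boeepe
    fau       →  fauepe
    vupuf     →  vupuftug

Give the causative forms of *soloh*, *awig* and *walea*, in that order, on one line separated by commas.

solohtug, awigip, waleaepe

Looking at the final sound of each stem: -tug when the stem ends in a voiceless consonant (*inesah*, *dugrokuk*, *vupuf*); -ip when the stem ends in a voiced consonant (*gawonkij*, *bubhafag*); -epe when the stem ends in a vowel (*aka*, *boe*, *fau*).
*soloh*: final sound = /h/, a voiceless consonant → -tug → *solohtug*.
*awig*: final sound = /g/, a voiced consonant → -ip → *awigip*.
The final sound of *walea* is /a/, which is a vowel, so the suffix is -epe, giving *waleaepe*.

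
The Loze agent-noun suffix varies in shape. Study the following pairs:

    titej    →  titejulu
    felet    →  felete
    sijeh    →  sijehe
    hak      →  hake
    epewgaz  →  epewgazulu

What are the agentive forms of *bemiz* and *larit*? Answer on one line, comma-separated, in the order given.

The suffix is conditioned by the final consonant: -e when the stem ends in a voiceless consonant (*felet*, *sijeh*, *hak*); -ulu when the stem ends in a voiced consonant (*titej*, *epewgaz*).
Since the final consonant of *bemiz* is /z/ (voiced), it takes -ulu, giving *bemizulu*.
*larit* — final consonant /t/ (voiceless) → -e → *larite*.

bemizulu, larite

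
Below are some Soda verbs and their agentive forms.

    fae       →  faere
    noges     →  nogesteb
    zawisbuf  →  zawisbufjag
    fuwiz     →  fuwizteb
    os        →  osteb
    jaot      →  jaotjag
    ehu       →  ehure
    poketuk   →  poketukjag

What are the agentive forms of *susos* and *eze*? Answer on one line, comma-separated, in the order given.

susosteb, ezere

The alternation tracks the final sound of the stem — -teb when the stem ends in a sibilant (*noges*, *fuwiz*, *os*); -jag when the stem ends in a non-sibilant consonant (*zawisbuf*, *jaot*, *poketuk*); -re when the stem ends in a vowel (*fae*, *ehu*).
Since the final sound of *susos* is /s/ (a sibilant), it takes -teb, giving *susosteb*.
The final sound of *eze* is /e/, which is a vowel, so the suffix is -re, giving *ezere*.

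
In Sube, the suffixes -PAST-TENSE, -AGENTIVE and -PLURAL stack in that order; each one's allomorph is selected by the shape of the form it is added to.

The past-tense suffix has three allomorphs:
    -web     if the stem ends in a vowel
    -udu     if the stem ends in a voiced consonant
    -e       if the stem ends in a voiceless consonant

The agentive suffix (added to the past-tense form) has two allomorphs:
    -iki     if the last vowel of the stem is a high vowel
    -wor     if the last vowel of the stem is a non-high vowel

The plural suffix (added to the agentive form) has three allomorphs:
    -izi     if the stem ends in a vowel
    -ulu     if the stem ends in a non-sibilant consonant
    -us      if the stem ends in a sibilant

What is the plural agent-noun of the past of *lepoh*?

*lepoh*: final sound = /h/, a voiceless consonant → -e → *lepohe*.
The last vowel of the past-tense form *lepohe* is /e/, which is a non-high vowel, so the agentive suffix is -wor, giving *lepohewor*.
The final sound of the agentive form *lepohewor* is /r/, which is a non-sibilant consonant, so the plural suffix is -ulu, giving *lepoheworulu*.

lepoheworulu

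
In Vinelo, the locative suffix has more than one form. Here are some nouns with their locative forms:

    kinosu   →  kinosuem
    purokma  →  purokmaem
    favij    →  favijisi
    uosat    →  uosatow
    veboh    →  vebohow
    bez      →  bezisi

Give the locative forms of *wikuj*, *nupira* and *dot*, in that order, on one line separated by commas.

wikujisi, nupiraem, dotow

The suffix is conditioned by the final sound: -ow when the stem ends in a voiceless consonant (*uosat*, *veboh*); -isi when the stem ends in a voiced consonant (*favij*, *bez*); -em when the stem ends in a vowel (*kinosu*, *purokma*).
*wikuj*: final sound = /j/, a voiced consonant → -isi → *wikujisi*.
The final sound of *nupira* is /a/, which is a vowel, so the suffix is -em, giving *nupiraem*.
*dot*: final sound = /t/, a voiceless consonant → -ow → *dotow*.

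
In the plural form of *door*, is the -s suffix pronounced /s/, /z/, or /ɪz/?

The stem *door* ends in a voiced non-sibilant sound.
The plural suffix surfaces as /ɪz/ after sibilants, /s/ after other voiceless consonants, and /z/ after other voiced sounds.
So the plural -s on *door* is pronounced /z/.

/z/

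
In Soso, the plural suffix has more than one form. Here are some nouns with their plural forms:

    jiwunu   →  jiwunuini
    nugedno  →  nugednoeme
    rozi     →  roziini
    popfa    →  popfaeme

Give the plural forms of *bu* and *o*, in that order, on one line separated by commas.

The suffix is conditioned by the last vowel: -ini when the last vowel of the stem is a high vowel (*jiwunu*, *rozi*); -eme when the last vowel of the stem is a non-high vowel (*nugedno*, *popfa*).
*bu*: last vowel = /u/, a high vowel → -ini → *buini*.
The last vowel of *o* is /o/, which is a non-high vowel, so the suffix is -eme, giving *oeme*.

buini, oeme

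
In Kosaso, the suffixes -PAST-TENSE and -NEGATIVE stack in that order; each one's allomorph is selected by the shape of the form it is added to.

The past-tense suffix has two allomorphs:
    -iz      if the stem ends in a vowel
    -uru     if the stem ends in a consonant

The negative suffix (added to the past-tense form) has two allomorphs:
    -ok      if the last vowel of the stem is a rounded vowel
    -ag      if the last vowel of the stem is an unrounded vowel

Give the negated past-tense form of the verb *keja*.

*keja*: final sound = /a/, a vowel → -iz → *kejaiz*.
The last vowel of the past-tense form *kejaiz* is /i/, which is an unrounded vowel, so the negative suffix is -ag, giving *kejaizag*.

kejaizag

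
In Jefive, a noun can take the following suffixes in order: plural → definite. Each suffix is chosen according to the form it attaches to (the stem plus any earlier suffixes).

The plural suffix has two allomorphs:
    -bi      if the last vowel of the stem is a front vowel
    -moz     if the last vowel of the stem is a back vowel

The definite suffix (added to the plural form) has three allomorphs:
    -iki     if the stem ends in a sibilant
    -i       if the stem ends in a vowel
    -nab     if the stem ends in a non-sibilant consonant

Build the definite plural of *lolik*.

lolikbii

The last vowel of *lolik* is /i/, which is a front vowel, so the plural suffix is -bi, giving *lolikbi*.
Since the final sound of the plural form *lolikbi* is /i/ (a vowel), it takes -i, giving *lolikbii*.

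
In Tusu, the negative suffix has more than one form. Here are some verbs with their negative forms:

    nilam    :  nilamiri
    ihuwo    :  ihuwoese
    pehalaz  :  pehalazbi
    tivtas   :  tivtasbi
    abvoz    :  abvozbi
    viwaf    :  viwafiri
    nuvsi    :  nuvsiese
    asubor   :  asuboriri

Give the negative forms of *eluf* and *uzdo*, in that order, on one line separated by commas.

elufiri, uzdoese

Looking at the final sound of each stem: -bi when the stem ends in a sibilant (*pehalaz*, *tivtas*, *abvoz*); -iri when the stem ends in a non-sibilant consonant (*nilam*, *viwaf*, *asubor*); -ese when the stem ends in a vowel (*ihuwo*, *nuvsi*).
The final sound of *eluf* is /f/, which is a non-sibilant consonant, so the suffix is -iri, giving *elufiri*.
*uzdo*: final sound = /o/, a vowel → -ese → *uzdoese*.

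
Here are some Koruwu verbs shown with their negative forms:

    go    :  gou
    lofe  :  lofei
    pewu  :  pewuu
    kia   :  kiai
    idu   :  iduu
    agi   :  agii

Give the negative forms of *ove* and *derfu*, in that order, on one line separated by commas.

The pattern is rounding harmony: -u when the last vowel of the stem is a rounded vowel (*go*, *pewu*, *idu*); -i when the last vowel of the stem is an unrounded vowel (*lofe*, *kia*, *agi*).
Since the last vowel of *ove* is /e/ (an unrounded vowel), it takes -i, giving *ovei*.
*derfu* — last vowel /u/ (a rounded vowel) → -u → *derfuu*.

ovei, derfuu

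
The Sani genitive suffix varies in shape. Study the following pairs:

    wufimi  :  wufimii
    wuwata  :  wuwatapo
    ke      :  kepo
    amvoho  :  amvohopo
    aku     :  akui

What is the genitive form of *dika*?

dikapo

Looking at the last vowel of each stem: -i when the last vowel of the stem is a high vowel (*wufimi*, *aku*); -po when the last vowel of the stem is a non-high vowel (*wuwata*, *ke*, *amvoho*).
Since the last vowel of *dika* is /a/ (a non-high vowel), it takes -po, giving *dikapo*.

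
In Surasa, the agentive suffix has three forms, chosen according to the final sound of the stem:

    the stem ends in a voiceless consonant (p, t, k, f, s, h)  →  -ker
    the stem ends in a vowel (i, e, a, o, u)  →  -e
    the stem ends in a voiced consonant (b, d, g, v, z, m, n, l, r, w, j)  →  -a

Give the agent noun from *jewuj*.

Since the final sound of *jewuj* is /j/ (a voiced consonant), it takes -a, giving *jewuja*.

jewuja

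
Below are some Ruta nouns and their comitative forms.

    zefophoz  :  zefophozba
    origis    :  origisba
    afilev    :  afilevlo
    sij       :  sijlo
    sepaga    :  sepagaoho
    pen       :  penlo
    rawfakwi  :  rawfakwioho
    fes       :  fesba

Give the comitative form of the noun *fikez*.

fikezba

Looking at the final sound of each stem: -ba when the stem ends in a sibilant (*zefophoz*, *origis*, *fes*); -lo when the stem ends in a non-sibilant consonant (*afilev*, *sij*, *pen*); -oho when the stem ends in a vowel (*sepaga*, *rawfakwi*).
Since the final sound of *fikez* is /z/ (a sibilant), it takes -ba, giving *fikezba*.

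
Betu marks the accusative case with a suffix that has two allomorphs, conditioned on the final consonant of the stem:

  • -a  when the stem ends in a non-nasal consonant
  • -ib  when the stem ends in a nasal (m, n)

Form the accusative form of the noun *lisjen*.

lisjenib

*lisjen*: final consonant = /n/, a nasal → -ib → *lisjenib*.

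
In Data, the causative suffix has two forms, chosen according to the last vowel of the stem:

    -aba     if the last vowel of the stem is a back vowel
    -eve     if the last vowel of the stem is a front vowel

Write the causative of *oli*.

*oli*: last vowel = /i/, a front vowel → -eve → *olieve*.

olieve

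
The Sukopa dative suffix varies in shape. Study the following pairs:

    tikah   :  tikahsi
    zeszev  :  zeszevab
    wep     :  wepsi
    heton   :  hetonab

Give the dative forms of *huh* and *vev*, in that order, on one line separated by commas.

huhsi, vevab

The alternation tracks the final consonant of the stem — -si when the stem ends in a voiceless consonant (*tikah*, *wep*); -ab when the stem ends in a voiced consonant (*zeszev*, *heton*).
*huh*: final consonant = /h/, voiceless → -si → *huhsi*.
*vev*: final consonant = /v/, voiced → -ab → *vevab*.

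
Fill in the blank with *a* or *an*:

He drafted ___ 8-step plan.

an

The indefinite article is chosen by the initial *sound* of the following word, not its spelling.
The number *8* is spoken "eight", beginning with /eɪt/ — a vowel sound.
So the article is *an*: He drafted an 8-step plan.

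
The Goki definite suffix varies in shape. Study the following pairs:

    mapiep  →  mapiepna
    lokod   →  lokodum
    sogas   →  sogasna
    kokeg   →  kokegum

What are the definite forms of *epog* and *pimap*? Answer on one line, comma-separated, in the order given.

epogum, pimapna

Looking at the final consonant of each stem: -na when the stem ends in a voiceless consonant (*mapiep*, *sogas*); -um when the stem ends in a voiced consonant (*lokod*, *kokeg*).
*epog*: final consonant = /g/, voiced → -um → *epogum*.
The final consonant of *pimap* is /p/, which is voiceless, so the suffix is -na, giving *pimapna*.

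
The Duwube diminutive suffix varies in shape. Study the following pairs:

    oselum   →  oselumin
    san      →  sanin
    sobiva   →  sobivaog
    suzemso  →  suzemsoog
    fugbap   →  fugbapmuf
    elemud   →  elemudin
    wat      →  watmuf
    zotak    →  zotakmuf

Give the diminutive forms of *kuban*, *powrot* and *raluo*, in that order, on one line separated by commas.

kubanin, powrotmuf, raluoog

The pattern is voicing of the final sound: -muf when the stem ends in a voiceless consonant (*fugbap*, *wat*, *zotak*); -in when the stem ends in a voiced consonant (*oselum*, *san*, *elemud*); -og when the stem ends in a vowel (*sobiva*, *suzemso*).
*kuban*: final sound = /n/, a voiced consonant → -in → *kubanin*.
*powrot*: final sound = /t/, a voiceless consonant → -muf → *powrotmuf*.
*raluo* — final sound /o/ (a vowel) → -og → *raluoog*.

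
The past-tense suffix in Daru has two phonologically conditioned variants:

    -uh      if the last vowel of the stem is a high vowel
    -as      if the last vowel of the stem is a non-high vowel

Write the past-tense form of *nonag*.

nonagas

The last vowel of *nonag* is /a/, which is a non-high vowel, so the suffix is -as, giving *nonagas*.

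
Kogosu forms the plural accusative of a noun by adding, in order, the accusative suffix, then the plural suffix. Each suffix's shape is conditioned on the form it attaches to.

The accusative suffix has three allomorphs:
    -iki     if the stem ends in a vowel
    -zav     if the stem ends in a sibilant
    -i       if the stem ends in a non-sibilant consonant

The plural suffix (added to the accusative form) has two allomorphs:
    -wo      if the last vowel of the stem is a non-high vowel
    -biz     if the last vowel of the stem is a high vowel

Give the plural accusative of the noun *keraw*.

kerawibiz

*keraw* — final sound /w/ (a non-sibilant consonant) → -i → *kerawi*.
The last vowel of the accusative form *kerawi* is /i/, which is a high vowel, so the plural suffix is -biz, giving *kerawibiz*.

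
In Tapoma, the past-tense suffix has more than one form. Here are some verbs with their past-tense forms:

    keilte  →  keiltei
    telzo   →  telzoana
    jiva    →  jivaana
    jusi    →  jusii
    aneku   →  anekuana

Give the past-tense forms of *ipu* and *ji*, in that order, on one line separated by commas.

The suffix is conditioned by the last vowel: -i when the last vowel of the stem is a front vowel (*keilte*, *jusi*); -ana when the last vowel of the stem is a back vowel (*telzo*, *jiva*, *aneku*).
The last vowel of *ipu* is /u/, which is a back vowel, so the suffix is -ana, giving *ipuana*.
*ji*: last vowel = /i/, a front vowel → -i → *jii*.

ipuana, jii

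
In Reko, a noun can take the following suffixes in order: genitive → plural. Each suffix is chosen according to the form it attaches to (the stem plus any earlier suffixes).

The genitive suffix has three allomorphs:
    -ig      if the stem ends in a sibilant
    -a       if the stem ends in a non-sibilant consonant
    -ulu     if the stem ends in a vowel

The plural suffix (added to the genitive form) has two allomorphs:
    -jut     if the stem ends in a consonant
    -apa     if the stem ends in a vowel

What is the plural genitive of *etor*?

etoraapa

*etor*: final sound = /r/, a non-sibilant consonant → -a → *etora*.
The genitive form *etora* — final sound /a/ (a vowel) → -apa → *etoraapa*.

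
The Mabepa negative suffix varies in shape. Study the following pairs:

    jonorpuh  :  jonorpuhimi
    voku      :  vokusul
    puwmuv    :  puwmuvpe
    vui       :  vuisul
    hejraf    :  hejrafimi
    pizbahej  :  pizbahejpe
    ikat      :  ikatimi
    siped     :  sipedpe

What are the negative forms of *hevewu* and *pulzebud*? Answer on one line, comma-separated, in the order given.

hevewusul, pulzebudpe

Looking at the final sound of each stem: -imi when the stem ends in a voiceless consonant (*jonorpuh*, *hejraf*, *ikat*); -pe when the stem ends in a voiced consonant (*puwmuv*, *pizbahej*, *siped*); -sul when the stem ends in a vowel (*voku*, *vui*).
Since the final sound of *hevewu* is /u/ (a vowel), it takes -sul, giving *hevewusul*.
*pulzebud* — final sound /d/ (a voiced consonant) → -pe → *pulzebudpe*.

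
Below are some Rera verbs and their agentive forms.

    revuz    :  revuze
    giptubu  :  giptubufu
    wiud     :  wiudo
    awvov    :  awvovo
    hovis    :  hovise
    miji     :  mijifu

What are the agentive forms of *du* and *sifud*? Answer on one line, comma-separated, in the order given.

Looking at the final sound of each stem: -e when the stem ends in a sibilant (*revuz*, *hovis*); -o when the stem ends in a non-sibilant consonant (*wiud*, *awvov*); -fu when the stem ends in a vowel (*giptubu*, *miji*).
*du* — final sound /u/ (a vowel) → -fu → *dufu*.
*sifud*: final sound = /d/, a non-sibilant consonant → -o → *sifudo*.

dufu, sifudo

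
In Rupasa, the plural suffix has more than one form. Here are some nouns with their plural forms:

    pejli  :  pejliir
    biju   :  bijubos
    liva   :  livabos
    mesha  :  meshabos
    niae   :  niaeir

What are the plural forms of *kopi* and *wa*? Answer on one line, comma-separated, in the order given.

kopiir, wabos

Looking at the last vowel of each stem: -ir when the last vowel of the stem is a front vowel (*pejli*, *niae*); -bos when the last vowel of the stem is a back vowel (*biju*, *liva*, *mesha*).
*kopi*: last vowel = /i/, a front vowel → -ir → *kopiir*.
The last vowel of *wa* is /a/, which is a back vowel, so the suffix is -bos, giving *wabos*.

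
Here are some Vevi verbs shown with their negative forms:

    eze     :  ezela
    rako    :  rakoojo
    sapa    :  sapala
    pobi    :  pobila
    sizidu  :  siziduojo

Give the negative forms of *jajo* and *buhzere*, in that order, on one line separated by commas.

jajoojo, buhzerela

The alternation tracks the last vowel of the stem — -ojo when the last vowel of the stem is a rounded vowel (*rako*, *sizidu*); -la when the last vowel of the stem is an unrounded vowel (*eze*, *sapa*, *pobi*).
Since the last vowel of *jajo* is /o/ (a rounded vowel), it takes -ojo, giving *jajoojo*.
Since the last vowel of *buhzere* is /e/ (an unrounded vowel), it takes -la, giving *buhzerela*.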